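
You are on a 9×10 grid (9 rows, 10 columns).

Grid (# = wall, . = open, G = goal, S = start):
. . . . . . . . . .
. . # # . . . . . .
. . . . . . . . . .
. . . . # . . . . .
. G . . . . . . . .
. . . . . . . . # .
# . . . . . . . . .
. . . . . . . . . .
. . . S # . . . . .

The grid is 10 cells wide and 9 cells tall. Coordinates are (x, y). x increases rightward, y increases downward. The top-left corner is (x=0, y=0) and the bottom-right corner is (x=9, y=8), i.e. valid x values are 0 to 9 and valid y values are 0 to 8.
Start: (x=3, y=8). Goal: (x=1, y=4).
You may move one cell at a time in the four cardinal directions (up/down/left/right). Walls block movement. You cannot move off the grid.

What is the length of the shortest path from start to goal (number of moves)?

Answer: Shortest path length: 6

Derivation:
BFS from (x=3, y=8) until reaching (x=1, y=4):
  Distance 0: (x=3, y=8)
  Distance 1: (x=3, y=7), (x=2, y=8)
  Distance 2: (x=3, y=6), (x=2, y=7), (x=4, y=7), (x=1, y=8)
  Distance 3: (x=3, y=5), (x=2, y=6), (x=4, y=6), (x=1, y=7), (x=5, y=7), (x=0, y=8)
  Distance 4: (x=3, y=4), (x=2, y=5), (x=4, y=5), (x=1, y=6), (x=5, y=6), (x=0, y=7), (x=6, y=7), (x=5, y=8)
  Distance 5: (x=3, y=3), (x=2, y=4), (x=4, y=4), (x=1, y=5), (x=5, y=5), (x=6, y=6), (x=7, y=7), (x=6, y=8)
  Distance 6: (x=3, y=2), (x=2, y=3), (x=1, y=4), (x=5, y=4), (x=0, y=5), (x=6, y=5), (x=7, y=6), (x=8, y=7), (x=7, y=8)  <- goal reached here
One shortest path (6 moves): (x=3, y=8) -> (x=2, y=8) -> (x=1, y=8) -> (x=1, y=7) -> (x=1, y=6) -> (x=1, y=5) -> (x=1, y=4)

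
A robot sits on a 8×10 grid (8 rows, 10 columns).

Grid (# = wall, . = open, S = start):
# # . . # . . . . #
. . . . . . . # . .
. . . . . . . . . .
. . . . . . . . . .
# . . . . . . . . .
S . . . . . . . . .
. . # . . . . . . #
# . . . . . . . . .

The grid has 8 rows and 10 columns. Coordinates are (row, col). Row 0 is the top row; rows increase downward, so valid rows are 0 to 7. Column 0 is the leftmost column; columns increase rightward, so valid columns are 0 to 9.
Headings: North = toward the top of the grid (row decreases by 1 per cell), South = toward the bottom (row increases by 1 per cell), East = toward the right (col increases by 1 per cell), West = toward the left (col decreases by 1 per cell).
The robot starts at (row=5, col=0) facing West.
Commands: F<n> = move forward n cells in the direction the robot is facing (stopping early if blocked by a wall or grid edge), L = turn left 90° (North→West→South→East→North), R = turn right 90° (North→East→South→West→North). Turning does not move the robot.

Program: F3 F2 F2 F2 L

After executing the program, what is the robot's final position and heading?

Start: (row=5, col=0), facing West
  F3: move forward 0/3 (blocked), now at (row=5, col=0)
  [×3]F2: move forward 0/2 (blocked), now at (row=5, col=0)
  L: turn left, now facing South
Final: (row=5, col=0), facing South

Answer: Final position: (row=5, col=0), facing South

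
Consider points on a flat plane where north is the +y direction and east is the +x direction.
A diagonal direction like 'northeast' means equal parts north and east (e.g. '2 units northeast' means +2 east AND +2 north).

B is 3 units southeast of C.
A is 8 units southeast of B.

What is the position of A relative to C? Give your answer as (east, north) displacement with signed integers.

Answer: A is at (east=11, north=-11) relative to C.

Derivation:
Place C at the origin (east=0, north=0).
  B is 3 units southeast of C: delta (east=+3, north=-3); B at (east=3, north=-3).
  A is 8 units southeast of B: delta (east=+8, north=-8); A at (east=11, north=-11).
Therefore A relative to C: (east=11, north=-11).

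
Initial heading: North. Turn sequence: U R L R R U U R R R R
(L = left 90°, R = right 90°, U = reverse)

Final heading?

Start: North
  U (U-turn (180°)) -> South
  R (right (90° clockwise)) -> West
  L (left (90° counter-clockwise)) -> South
  R (right (90° clockwise)) -> West
  R (right (90° clockwise)) -> North
  U (U-turn (180°)) -> South
  U (U-turn (180°)) -> North
  R (right (90° clockwise)) -> East
  R (right (90° clockwise)) -> South
  R (right (90° clockwise)) -> West
  R (right (90° clockwise)) -> North
Final: North

Answer: Final heading: North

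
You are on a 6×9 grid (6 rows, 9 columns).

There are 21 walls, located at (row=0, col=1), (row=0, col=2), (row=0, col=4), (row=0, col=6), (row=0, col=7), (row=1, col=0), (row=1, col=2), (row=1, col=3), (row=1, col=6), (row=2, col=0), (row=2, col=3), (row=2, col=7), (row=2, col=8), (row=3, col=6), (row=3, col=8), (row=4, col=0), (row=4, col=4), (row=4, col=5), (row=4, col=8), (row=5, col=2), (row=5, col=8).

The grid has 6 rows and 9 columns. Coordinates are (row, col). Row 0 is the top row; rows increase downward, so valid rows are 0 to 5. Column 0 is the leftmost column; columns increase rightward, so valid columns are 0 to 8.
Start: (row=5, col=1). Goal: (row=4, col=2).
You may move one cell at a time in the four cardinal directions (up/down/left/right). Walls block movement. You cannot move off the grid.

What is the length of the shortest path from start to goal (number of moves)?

BFS from (row=5, col=1) until reaching (row=4, col=2):
  Distance 0: (row=5, col=1)
  Distance 1: (row=4, col=1), (row=5, col=0)
  Distance 2: (row=3, col=1), (row=4, col=2)  <- goal reached here
One shortest path (2 moves): (row=5, col=1) -> (row=4, col=1) -> (row=4, col=2)

Answer: Shortest path length: 2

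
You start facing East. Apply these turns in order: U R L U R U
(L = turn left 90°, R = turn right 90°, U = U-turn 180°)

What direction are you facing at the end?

Answer: Final heading: North

Derivation:
Start: East
  U (U-turn (180°)) -> West
  R (right (90° clockwise)) -> North
  L (left (90° counter-clockwise)) -> West
  U (U-turn (180°)) -> East
  R (right (90° clockwise)) -> South
  U (U-turn (180°)) -> North
Final: North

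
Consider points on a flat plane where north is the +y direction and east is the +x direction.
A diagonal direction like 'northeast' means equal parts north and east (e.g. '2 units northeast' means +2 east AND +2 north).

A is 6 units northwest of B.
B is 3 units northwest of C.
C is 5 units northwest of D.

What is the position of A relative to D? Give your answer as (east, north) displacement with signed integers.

Place D at the origin (east=0, north=0).
  C is 5 units northwest of D: delta (east=-5, north=+5); C at (east=-5, north=5).
  B is 3 units northwest of C: delta (east=-3, north=+3); B at (east=-8, north=8).
  A is 6 units northwest of B: delta (east=-6, north=+6); A at (east=-14, north=14).
Therefore A relative to D: (east=-14, north=14).

Answer: A is at (east=-14, north=14) relative to D.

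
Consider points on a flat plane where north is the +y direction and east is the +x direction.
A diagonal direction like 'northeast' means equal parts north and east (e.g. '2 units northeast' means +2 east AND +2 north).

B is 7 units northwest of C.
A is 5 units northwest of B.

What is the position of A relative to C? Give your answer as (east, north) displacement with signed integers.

Place C at the origin (east=0, north=0).
  B is 7 units northwest of C: delta (east=-7, north=+7); B at (east=-7, north=7).
  A is 5 units northwest of B: delta (east=-5, north=+5); A at (east=-12, north=12).
Therefore A relative to C: (east=-12, north=12).

Answer: A is at (east=-12, north=12) relative to C.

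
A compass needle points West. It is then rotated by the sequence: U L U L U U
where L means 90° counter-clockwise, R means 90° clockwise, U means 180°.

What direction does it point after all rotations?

Start: West
  U (U-turn (180°)) -> East
  L (left (90° counter-clockwise)) -> North
  U (U-turn (180°)) -> South
  L (left (90° counter-clockwise)) -> East
  U (U-turn (180°)) -> West
  U (U-turn (180°)) -> East
Final: East

Answer: Final heading: East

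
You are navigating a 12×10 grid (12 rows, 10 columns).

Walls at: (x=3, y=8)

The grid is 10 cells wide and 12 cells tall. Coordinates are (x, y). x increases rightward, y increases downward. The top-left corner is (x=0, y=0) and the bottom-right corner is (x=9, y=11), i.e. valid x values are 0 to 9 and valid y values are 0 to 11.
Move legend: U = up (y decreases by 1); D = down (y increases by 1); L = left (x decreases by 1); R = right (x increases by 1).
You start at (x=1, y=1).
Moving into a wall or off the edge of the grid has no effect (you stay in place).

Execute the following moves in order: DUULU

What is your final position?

Answer: Final position: (x=0, y=0)

Derivation:
Start: (x=1, y=1)
  D (down): (x=1, y=1) -> (x=1, y=2)
  U (up): (x=1, y=2) -> (x=1, y=1)
  U (up): (x=1, y=1) -> (x=1, y=0)
  L (left): (x=1, y=0) -> (x=0, y=0)
  U (up): blocked, stay at (x=0, y=0)
Final: (x=0, y=0)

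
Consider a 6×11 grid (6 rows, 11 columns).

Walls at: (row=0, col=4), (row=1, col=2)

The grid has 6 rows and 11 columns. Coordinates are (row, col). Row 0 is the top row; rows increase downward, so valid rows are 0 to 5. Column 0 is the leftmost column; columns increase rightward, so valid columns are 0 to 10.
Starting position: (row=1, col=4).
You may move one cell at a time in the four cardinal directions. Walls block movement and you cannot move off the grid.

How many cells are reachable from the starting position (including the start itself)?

BFS flood-fill from (row=1, col=4):
  Distance 0: (row=1, col=4)
  Distance 1: (row=1, col=3), (row=1, col=5), (row=2, col=4)
  Distance 2: (row=0, col=3), (row=0, col=5), (row=1, col=6), (row=2, col=3), (row=2, col=5), (row=3, col=4)
  Distance 3: (row=0, col=2), (row=0, col=6), (row=1, col=7), (row=2, col=2), (row=2, col=6), (row=3, col=3), (row=3, col=5), (row=4, col=4)
  Distance 4: (row=0, col=1), (row=0, col=7), (row=1, col=8), (row=2, col=1), (row=2, col=7), (row=3, col=2), (row=3, col=6), (row=4, col=3), (row=4, col=5), (row=5, col=4)
  Distance 5: (row=0, col=0), (row=0, col=8), (row=1, col=1), (row=1, col=9), (row=2, col=0), (row=2, col=8), (row=3, col=1), (row=3, col=7), (row=4, col=2), (row=4, col=6), (row=5, col=3), (row=5, col=5)
  Distance 6: (row=0, col=9), (row=1, col=0), (row=1, col=10), (row=2, col=9), (row=3, col=0), (row=3, col=8), (row=4, col=1), (row=4, col=7), (row=5, col=2), (row=5, col=6)
  Distance 7: (row=0, col=10), (row=2, col=10), (row=3, col=9), (row=4, col=0), (row=4, col=8), (row=5, col=1), (row=5, col=7)
  Distance 8: (row=3, col=10), (row=4, col=9), (row=5, col=0), (row=5, col=8)
  Distance 9: (row=4, col=10), (row=5, col=9)
  Distance 10: (row=5, col=10)
Total reachable: 64 (grid has 64 open cells total)

Answer: Reachable cells: 64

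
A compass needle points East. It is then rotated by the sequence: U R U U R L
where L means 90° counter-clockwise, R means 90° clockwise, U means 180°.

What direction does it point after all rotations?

Start: East
  U (U-turn (180°)) -> West
  R (right (90° clockwise)) -> North
  U (U-turn (180°)) -> South
  U (U-turn (180°)) -> North
  R (right (90° clockwise)) -> East
  L (left (90° counter-clockwise)) -> North
Final: North

Answer: Final heading: North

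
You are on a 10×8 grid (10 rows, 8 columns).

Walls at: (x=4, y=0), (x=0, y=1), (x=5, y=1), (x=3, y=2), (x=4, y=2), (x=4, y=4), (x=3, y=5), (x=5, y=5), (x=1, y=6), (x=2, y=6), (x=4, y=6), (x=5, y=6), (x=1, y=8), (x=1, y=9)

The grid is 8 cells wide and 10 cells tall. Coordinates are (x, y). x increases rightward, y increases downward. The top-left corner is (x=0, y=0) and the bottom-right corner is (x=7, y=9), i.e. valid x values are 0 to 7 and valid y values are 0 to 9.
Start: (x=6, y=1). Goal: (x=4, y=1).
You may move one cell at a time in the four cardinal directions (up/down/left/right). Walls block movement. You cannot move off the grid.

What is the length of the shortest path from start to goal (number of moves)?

BFS from (x=6, y=1) until reaching (x=4, y=1):
  Distance 0: (x=6, y=1)
  Distance 1: (x=6, y=0), (x=7, y=1), (x=6, y=2)
  Distance 2: (x=5, y=0), (x=7, y=0), (x=5, y=2), (x=7, y=2), (x=6, y=3)
  Distance 3: (x=5, y=3), (x=7, y=3), (x=6, y=4)
  Distance 4: (x=4, y=3), (x=5, y=4), (x=7, y=4), (x=6, y=5)
  Distance 5: (x=3, y=3), (x=7, y=5), (x=6, y=6)
  Distance 6: (x=2, y=3), (x=3, y=4), (x=7, y=6), (x=6, y=7)
  Distance 7: (x=2, y=2), (x=1, y=3), (x=2, y=4), (x=5, y=7), (x=7, y=7), (x=6, y=8)
  Distance 8: (x=2, y=1), (x=1, y=2), (x=0, y=3), (x=1, y=4), (x=2, y=5), (x=4, y=7), (x=5, y=8), (x=7, y=8), (x=6, y=9)
  Distance 9: (x=2, y=0), (x=1, y=1), (x=3, y=1), (x=0, y=2), (x=0, y=4), (x=1, y=5), (x=3, y=7), (x=4, y=8), (x=5, y=9), (x=7, y=9)
  Distance 10: (x=1, y=0), (x=3, y=0), (x=4, y=1), (x=0, y=5), (x=3, y=6), (x=2, y=7), (x=3, y=8), (x=4, y=9)  <- goal reached here
One shortest path (10 moves): (x=6, y=1) -> (x=6, y=2) -> (x=5, y=2) -> (x=5, y=3) -> (x=4, y=3) -> (x=3, y=3) -> (x=2, y=3) -> (x=2, y=2) -> (x=2, y=1) -> (x=3, y=1) -> (x=4, y=1)

Answer: Shortest path length: 10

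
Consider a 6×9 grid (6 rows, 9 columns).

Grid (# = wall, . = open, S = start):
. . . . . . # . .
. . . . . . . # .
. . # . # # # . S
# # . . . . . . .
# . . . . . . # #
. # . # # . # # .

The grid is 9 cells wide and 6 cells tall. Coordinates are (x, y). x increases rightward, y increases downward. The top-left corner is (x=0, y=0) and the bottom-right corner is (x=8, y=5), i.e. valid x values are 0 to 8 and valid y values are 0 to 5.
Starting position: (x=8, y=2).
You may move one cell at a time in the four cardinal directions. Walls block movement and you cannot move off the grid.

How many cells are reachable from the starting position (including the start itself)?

BFS flood-fill from (x=8, y=2):
  Distance 0: (x=8, y=2)
  Distance 1: (x=8, y=1), (x=7, y=2), (x=8, y=3)
  Distance 2: (x=8, y=0), (x=7, y=3)
  Distance 3: (x=7, y=0), (x=6, y=3)
  Distance 4: (x=5, y=3), (x=6, y=4)
  Distance 5: (x=4, y=3), (x=5, y=4)
  Distance 6: (x=3, y=3), (x=4, y=4), (x=5, y=5)
  Distance 7: (x=3, y=2), (x=2, y=3), (x=3, y=4)
  Distance 8: (x=3, y=1), (x=2, y=4)
  Distance 9: (x=3, y=0), (x=2, y=1), (x=4, y=1), (x=1, y=4), (x=2, y=5)
  Distance 10: (x=2, y=0), (x=4, y=0), (x=1, y=1), (x=5, y=1)
  Distance 11: (x=1, y=0), (x=5, y=0), (x=0, y=1), (x=6, y=1), (x=1, y=2)
  Distance 12: (x=0, y=0), (x=0, y=2)
Total reachable: 36 (grid has 38 open cells total)

Answer: Reachable cells: 36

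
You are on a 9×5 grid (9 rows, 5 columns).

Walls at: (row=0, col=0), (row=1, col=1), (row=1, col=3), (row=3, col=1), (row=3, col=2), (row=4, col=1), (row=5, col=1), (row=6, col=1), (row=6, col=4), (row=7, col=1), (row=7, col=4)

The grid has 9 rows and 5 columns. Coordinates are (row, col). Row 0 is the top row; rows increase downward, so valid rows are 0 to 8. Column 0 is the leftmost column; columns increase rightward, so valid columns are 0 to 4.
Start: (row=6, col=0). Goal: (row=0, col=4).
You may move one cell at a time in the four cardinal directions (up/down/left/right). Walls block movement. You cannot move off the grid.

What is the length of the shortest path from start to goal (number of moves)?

BFS from (row=6, col=0) until reaching (row=0, col=4):
  Distance 0: (row=6, col=0)
  Distance 1: (row=5, col=0), (row=7, col=0)
  Distance 2: (row=4, col=0), (row=8, col=0)
  Distance 3: (row=3, col=0), (row=8, col=1)
  Distance 4: (row=2, col=0), (row=8, col=2)
  Distance 5: (row=1, col=0), (row=2, col=1), (row=7, col=2), (row=8, col=3)
  Distance 6: (row=2, col=2), (row=6, col=2), (row=7, col=3), (row=8, col=4)
  Distance 7: (row=1, col=2), (row=2, col=3), (row=5, col=2), (row=6, col=3)
  Distance 8: (row=0, col=2), (row=2, col=4), (row=3, col=3), (row=4, col=2), (row=5, col=3)
  Distance 9: (row=0, col=1), (row=0, col=3), (row=1, col=4), (row=3, col=4), (row=4, col=3), (row=5, col=4)
  Distance 10: (row=0, col=4), (row=4, col=4)  <- goal reached here
One shortest path (10 moves): (row=6, col=0) -> (row=5, col=0) -> (row=4, col=0) -> (row=3, col=0) -> (row=2, col=0) -> (row=2, col=1) -> (row=2, col=2) -> (row=2, col=3) -> (row=2, col=4) -> (row=1, col=4) -> (row=0, col=4)

Answer: Shortest path length: 10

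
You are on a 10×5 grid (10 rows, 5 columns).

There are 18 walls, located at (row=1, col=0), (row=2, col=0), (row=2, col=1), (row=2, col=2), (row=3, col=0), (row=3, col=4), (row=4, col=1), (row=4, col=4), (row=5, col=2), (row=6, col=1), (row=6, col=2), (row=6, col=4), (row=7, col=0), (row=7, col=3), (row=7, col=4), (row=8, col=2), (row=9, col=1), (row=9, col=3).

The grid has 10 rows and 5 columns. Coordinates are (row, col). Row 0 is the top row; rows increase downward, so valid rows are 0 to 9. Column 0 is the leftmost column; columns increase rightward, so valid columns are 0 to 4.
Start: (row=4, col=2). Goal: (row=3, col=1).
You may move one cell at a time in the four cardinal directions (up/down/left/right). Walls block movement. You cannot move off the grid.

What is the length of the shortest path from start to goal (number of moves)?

BFS from (row=4, col=2) until reaching (row=3, col=1):
  Distance 0: (row=4, col=2)
  Distance 1: (row=3, col=2), (row=4, col=3)
  Distance 2: (row=3, col=1), (row=3, col=3), (row=5, col=3)  <- goal reached here
One shortest path (2 moves): (row=4, col=2) -> (row=3, col=2) -> (row=3, col=1)

Answer: Shortest path length: 2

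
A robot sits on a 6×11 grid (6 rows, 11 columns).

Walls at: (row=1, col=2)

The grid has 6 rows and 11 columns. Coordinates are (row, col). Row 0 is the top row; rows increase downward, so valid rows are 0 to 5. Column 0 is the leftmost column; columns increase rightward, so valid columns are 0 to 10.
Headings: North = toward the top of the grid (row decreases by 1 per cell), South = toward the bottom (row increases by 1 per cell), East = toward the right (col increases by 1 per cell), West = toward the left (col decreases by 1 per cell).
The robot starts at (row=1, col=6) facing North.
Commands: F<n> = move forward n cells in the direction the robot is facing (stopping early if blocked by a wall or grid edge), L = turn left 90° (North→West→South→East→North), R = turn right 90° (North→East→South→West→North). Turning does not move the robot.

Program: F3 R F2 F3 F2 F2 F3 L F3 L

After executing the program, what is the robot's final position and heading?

Answer: Final position: (row=0, col=10), facing West

Derivation:
Start: (row=1, col=6), facing North
  F3: move forward 1/3 (blocked), now at (row=0, col=6)
  R: turn right, now facing East
  F2: move forward 2, now at (row=0, col=8)
  F3: move forward 2/3 (blocked), now at (row=0, col=10)
  F2: move forward 0/2 (blocked), now at (row=0, col=10)
  F2: move forward 0/2 (blocked), now at (row=0, col=10)
  F3: move forward 0/3 (blocked), now at (row=0, col=10)
  L: turn left, now facing North
  F3: move forward 0/3 (blocked), now at (row=0, col=10)
  L: turn left, now facing West
Final: (row=0, col=10), facing West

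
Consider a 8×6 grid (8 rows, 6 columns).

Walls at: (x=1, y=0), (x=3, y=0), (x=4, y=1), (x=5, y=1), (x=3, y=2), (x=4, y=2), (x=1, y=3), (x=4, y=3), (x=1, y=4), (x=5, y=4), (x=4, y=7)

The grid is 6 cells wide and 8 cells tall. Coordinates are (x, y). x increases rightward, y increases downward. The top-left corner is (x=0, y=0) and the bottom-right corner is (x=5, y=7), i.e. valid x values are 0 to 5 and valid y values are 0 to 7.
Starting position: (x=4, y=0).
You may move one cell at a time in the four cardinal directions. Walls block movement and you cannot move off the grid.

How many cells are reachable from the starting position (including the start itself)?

BFS flood-fill from (x=4, y=0):
  Distance 0: (x=4, y=0)
  Distance 1: (x=5, y=0)
Total reachable: 2 (grid has 37 open cells total)

Answer: Reachable cells: 2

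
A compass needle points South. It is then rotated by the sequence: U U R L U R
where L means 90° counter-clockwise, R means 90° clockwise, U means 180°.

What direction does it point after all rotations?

Answer: Final heading: East

Derivation:
Start: South
  U (U-turn (180°)) -> North
  U (U-turn (180°)) -> South
  R (right (90° clockwise)) -> West
  L (left (90° counter-clockwise)) -> South
  U (U-turn (180°)) -> North
  R (right (90° clockwise)) -> East
Final: East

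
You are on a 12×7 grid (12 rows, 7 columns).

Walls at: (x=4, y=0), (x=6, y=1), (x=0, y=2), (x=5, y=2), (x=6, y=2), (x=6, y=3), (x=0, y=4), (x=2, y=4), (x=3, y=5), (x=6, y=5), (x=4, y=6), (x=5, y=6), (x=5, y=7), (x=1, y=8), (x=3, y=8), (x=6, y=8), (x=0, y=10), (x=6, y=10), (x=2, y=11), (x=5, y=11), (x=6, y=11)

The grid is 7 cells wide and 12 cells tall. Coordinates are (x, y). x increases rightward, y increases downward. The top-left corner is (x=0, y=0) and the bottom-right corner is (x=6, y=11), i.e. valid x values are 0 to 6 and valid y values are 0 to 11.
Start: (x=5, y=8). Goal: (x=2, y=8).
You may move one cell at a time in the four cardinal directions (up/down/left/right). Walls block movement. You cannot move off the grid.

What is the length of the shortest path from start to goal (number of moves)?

BFS from (x=5, y=8) until reaching (x=2, y=8):
  Distance 0: (x=5, y=8)
  Distance 1: (x=4, y=8), (x=5, y=9)
  Distance 2: (x=4, y=7), (x=4, y=9), (x=6, y=9), (x=5, y=10)
  Distance 3: (x=3, y=7), (x=3, y=9), (x=4, y=10)
  Distance 4: (x=3, y=6), (x=2, y=7), (x=2, y=9), (x=3, y=10), (x=4, y=11)
  Distance 5: (x=2, y=6), (x=1, y=7), (x=2, y=8), (x=1, y=9), (x=2, y=10), (x=3, y=11)  <- goal reached here
One shortest path (5 moves): (x=5, y=8) -> (x=4, y=8) -> (x=4, y=7) -> (x=3, y=7) -> (x=2, y=7) -> (x=2, y=8)

Answer: Shortest path length: 5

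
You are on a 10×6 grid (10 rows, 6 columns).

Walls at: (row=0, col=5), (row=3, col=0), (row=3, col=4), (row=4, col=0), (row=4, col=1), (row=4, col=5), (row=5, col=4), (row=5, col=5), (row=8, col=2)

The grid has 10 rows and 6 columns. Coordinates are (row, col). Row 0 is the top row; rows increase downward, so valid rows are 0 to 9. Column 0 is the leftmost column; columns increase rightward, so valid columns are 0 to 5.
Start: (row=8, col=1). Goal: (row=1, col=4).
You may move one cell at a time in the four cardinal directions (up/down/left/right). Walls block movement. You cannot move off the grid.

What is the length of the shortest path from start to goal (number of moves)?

Answer: Shortest path length: 10

Derivation:
BFS from (row=8, col=1) until reaching (row=1, col=4):
  Distance 0: (row=8, col=1)
  Distance 1: (row=7, col=1), (row=8, col=0), (row=9, col=1)
  Distance 2: (row=6, col=1), (row=7, col=0), (row=7, col=2), (row=9, col=0), (row=9, col=2)
  Distance 3: (row=5, col=1), (row=6, col=0), (row=6, col=2), (row=7, col=3), (row=9, col=3)
  Distance 4: (row=5, col=0), (row=5, col=2), (row=6, col=3), (row=7, col=4), (row=8, col=3), (row=9, col=4)
  Distance 5: (row=4, col=2), (row=5, col=3), (row=6, col=4), (row=7, col=5), (row=8, col=4), (row=9, col=5)
  Distance 6: (row=3, col=2), (row=4, col=3), (row=6, col=5), (row=8, col=5)
  Distance 7: (row=2, col=2), (row=3, col=1), (row=3, col=3), (row=4, col=4)
  Distance 8: (row=1, col=2), (row=2, col=1), (row=2, col=3)
  Distance 9: (row=0, col=2), (row=1, col=1), (row=1, col=3), (row=2, col=0), (row=2, col=4)
  Distance 10: (row=0, col=1), (row=0, col=3), (row=1, col=0), (row=1, col=4), (row=2, col=5)  <- goal reached here
One shortest path (10 moves): (row=8, col=1) -> (row=7, col=1) -> (row=7, col=2) -> (row=7, col=3) -> (row=6, col=3) -> (row=5, col=3) -> (row=4, col=3) -> (row=3, col=3) -> (row=2, col=3) -> (row=2, col=4) -> (row=1, col=4)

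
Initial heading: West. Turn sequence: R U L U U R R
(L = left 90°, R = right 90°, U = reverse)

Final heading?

Answer: Final heading: West

Derivation:
Start: West
  R (right (90° clockwise)) -> North
  U (U-turn (180°)) -> South
  L (left (90° counter-clockwise)) -> East
  U (U-turn (180°)) -> West
  U (U-turn (180°)) -> East
  R (right (90° clockwise)) -> South
  R (right (90° clockwise)) -> West
Final: West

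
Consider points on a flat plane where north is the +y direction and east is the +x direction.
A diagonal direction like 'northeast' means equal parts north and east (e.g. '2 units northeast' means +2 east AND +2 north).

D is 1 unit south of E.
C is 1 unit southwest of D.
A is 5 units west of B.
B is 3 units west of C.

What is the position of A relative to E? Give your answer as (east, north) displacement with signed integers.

Answer: A is at (east=-9, north=-2) relative to E.

Derivation:
Place E at the origin (east=0, north=0).
  D is 1 unit south of E: delta (east=+0, north=-1); D at (east=0, north=-1).
  C is 1 unit southwest of D: delta (east=-1, north=-1); C at (east=-1, north=-2).
  B is 3 units west of C: delta (east=-3, north=+0); B at (east=-4, north=-2).
  A is 5 units west of B: delta (east=-5, north=+0); A at (east=-9, north=-2).
Therefore A relative to E: (east=-9, north=-2).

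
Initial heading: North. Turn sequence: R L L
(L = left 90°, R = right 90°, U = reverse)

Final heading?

Start: North
  R (right (90° clockwise)) -> East
  L (left (90° counter-clockwise)) -> North
  L (left (90° counter-clockwise)) -> West
Final: West

Answer: Final heading: West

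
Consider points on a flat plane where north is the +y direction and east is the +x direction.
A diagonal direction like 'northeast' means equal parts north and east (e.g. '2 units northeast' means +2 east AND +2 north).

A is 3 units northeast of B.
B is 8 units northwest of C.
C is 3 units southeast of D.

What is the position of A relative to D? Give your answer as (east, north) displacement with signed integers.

Place D at the origin (east=0, north=0).
  C is 3 units southeast of D: delta (east=+3, north=-3); C at (east=3, north=-3).
  B is 8 units northwest of C: delta (east=-8, north=+8); B at (east=-5, north=5).
  A is 3 units northeast of B: delta (east=+3, north=+3); A at (east=-2, north=8).
Therefore A relative to D: (east=-2, north=8).

Answer: A is at (east=-2, north=8) relative to D.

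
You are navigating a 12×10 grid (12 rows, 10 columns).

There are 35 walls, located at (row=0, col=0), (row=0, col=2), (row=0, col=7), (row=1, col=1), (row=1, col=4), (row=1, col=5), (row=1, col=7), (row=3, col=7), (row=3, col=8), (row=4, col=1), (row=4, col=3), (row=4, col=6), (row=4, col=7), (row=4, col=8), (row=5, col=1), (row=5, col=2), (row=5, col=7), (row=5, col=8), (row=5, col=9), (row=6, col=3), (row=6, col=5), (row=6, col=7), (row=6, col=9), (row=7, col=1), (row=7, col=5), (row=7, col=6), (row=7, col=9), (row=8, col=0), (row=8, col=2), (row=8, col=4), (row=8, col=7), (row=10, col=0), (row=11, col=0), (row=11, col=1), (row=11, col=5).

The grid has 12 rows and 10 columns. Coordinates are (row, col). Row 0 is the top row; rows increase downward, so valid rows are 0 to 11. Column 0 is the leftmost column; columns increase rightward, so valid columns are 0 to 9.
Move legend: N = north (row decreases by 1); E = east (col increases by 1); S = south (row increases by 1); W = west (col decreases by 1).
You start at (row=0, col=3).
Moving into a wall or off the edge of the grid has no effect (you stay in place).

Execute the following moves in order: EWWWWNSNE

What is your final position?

Start: (row=0, col=3)
  E (east): (row=0, col=3) -> (row=0, col=4)
  W (west): (row=0, col=4) -> (row=0, col=3)
  [×3]W (west): blocked, stay at (row=0, col=3)
  N (north): blocked, stay at (row=0, col=3)
  S (south): (row=0, col=3) -> (row=1, col=3)
  N (north): (row=1, col=3) -> (row=0, col=3)
  E (east): (row=0, col=3) -> (row=0, col=4)
Final: (row=0, col=4)

Answer: Final position: (row=0, col=4)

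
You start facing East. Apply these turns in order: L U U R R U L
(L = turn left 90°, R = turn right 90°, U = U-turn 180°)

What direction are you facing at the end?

Answer: Final heading: West

Derivation:
Start: East
  L (left (90° counter-clockwise)) -> North
  U (U-turn (180°)) -> South
  U (U-turn (180°)) -> North
  R (right (90° clockwise)) -> East
  R (right (90° clockwise)) -> South
  U (U-turn (180°)) -> North
  L (left (90° counter-clockwise)) -> West
Final: West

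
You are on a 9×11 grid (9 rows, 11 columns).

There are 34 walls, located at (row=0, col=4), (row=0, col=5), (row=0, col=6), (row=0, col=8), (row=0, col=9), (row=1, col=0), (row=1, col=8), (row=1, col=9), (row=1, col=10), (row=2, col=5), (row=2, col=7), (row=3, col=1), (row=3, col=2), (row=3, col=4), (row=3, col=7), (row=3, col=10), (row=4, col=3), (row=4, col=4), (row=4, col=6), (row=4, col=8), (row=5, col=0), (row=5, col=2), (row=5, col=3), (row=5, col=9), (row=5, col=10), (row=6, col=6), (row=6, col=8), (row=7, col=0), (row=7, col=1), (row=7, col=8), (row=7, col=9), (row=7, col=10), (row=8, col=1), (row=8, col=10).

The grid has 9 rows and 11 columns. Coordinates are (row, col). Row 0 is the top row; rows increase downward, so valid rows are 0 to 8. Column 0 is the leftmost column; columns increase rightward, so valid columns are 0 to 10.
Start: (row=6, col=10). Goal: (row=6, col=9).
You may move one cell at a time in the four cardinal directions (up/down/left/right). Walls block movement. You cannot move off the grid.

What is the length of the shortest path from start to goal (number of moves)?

Answer: Shortest path length: 1

Derivation:
BFS from (row=6, col=10) until reaching (row=6, col=9):
  Distance 0: (row=6, col=10)
  Distance 1: (row=6, col=9)  <- goal reached here
One shortest path (1 moves): (row=6, col=10) -> (row=6, col=9)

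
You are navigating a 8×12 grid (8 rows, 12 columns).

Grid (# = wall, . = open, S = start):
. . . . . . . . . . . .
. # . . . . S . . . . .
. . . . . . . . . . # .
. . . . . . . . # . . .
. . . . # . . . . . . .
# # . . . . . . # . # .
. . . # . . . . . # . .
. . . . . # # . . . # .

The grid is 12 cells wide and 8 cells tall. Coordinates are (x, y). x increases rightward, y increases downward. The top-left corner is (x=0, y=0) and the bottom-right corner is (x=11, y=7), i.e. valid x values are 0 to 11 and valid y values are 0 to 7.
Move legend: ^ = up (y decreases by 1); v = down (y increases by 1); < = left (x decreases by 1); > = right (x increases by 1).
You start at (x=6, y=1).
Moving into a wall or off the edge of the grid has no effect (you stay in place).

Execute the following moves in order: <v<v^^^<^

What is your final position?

Start: (x=6, y=1)
  < (left): (x=6, y=1) -> (x=5, y=1)
  v (down): (x=5, y=1) -> (x=5, y=2)
  < (left): (x=5, y=2) -> (x=4, y=2)
  v (down): (x=4, y=2) -> (x=4, y=3)
  ^ (up): (x=4, y=3) -> (x=4, y=2)
  ^ (up): (x=4, y=2) -> (x=4, y=1)
  ^ (up): (x=4, y=1) -> (x=4, y=0)
  < (left): (x=4, y=0) -> (x=3, y=0)
  ^ (up): blocked, stay at (x=3, y=0)
Final: (x=3, y=0)

Answer: Final position: (x=3, y=0)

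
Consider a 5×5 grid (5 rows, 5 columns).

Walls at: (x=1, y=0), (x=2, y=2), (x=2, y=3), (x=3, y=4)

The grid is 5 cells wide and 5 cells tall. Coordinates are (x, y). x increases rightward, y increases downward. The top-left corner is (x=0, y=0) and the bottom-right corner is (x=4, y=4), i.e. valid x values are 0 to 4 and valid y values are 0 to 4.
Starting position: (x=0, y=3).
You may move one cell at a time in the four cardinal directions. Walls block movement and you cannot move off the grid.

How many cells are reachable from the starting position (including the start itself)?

BFS flood-fill from (x=0, y=3):
  Distance 0: (x=0, y=3)
  Distance 1: (x=0, y=2), (x=1, y=3), (x=0, y=4)
  Distance 2: (x=0, y=1), (x=1, y=2), (x=1, y=4)
  Distance 3: (x=0, y=0), (x=1, y=1), (x=2, y=4)
  Distance 4: (x=2, y=1)
  Distance 5: (x=2, y=0), (x=3, y=1)
  Distance 6: (x=3, y=0), (x=4, y=1), (x=3, y=2)
  Distance 7: (x=4, y=0), (x=4, y=2), (x=3, y=3)
  Distance 8: (x=4, y=3)
  Distance 9: (x=4, y=4)
Total reachable: 21 (grid has 21 open cells total)

Answer: Reachable cells: 21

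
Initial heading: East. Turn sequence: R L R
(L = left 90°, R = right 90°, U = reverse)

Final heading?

Answer: Final heading: South

Derivation:
Start: East
  R (right (90° clockwise)) -> South
  L (left (90° counter-clockwise)) -> East
  R (right (90° clockwise)) -> South
Final: South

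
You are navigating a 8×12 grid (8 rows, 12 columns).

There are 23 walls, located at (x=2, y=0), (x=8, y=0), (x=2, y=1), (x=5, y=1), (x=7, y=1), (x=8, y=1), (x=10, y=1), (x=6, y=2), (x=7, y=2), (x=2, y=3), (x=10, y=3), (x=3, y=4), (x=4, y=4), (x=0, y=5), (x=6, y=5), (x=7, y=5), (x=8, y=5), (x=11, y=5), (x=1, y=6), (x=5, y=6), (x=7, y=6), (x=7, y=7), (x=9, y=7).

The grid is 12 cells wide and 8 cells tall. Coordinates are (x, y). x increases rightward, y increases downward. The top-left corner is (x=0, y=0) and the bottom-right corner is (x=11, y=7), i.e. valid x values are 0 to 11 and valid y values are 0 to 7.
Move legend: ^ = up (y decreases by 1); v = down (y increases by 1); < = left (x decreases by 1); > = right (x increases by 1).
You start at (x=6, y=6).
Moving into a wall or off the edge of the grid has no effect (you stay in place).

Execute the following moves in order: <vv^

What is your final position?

Start: (x=6, y=6)
  < (left): blocked, stay at (x=6, y=6)
  v (down): (x=6, y=6) -> (x=6, y=7)
  v (down): blocked, stay at (x=6, y=7)
  ^ (up): (x=6, y=7) -> (x=6, y=6)
Final: (x=6, y=6)

Answer: Final position: (x=6, y=6)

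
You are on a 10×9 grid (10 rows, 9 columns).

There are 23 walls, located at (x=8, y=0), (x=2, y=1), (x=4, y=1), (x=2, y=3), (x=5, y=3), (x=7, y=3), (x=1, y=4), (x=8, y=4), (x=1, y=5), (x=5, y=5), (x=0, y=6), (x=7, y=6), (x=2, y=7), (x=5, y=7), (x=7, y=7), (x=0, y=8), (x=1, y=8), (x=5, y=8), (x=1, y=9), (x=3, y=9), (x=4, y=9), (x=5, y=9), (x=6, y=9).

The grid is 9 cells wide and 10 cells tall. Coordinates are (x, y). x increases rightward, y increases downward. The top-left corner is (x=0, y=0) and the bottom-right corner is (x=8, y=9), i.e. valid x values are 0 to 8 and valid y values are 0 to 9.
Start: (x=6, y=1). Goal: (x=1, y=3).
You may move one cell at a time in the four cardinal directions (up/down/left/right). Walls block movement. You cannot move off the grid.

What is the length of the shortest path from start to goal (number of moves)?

Answer: Shortest path length: 7

Derivation:
BFS from (x=6, y=1) until reaching (x=1, y=3):
  Distance 0: (x=6, y=1)
  Distance 1: (x=6, y=0), (x=5, y=1), (x=7, y=1), (x=6, y=2)
  Distance 2: (x=5, y=0), (x=7, y=0), (x=8, y=1), (x=5, y=2), (x=7, y=2), (x=6, y=3)
  Distance 3: (x=4, y=0), (x=4, y=2), (x=8, y=2), (x=6, y=4)
  Distance 4: (x=3, y=0), (x=3, y=2), (x=4, y=3), (x=8, y=3), (x=5, y=4), (x=7, y=4), (x=6, y=5)
  Distance 5: (x=2, y=0), (x=3, y=1), (x=2, y=2), (x=3, y=3), (x=4, y=4), (x=7, y=5), (x=6, y=6)
  Distance 6: (x=1, y=0), (x=1, y=2), (x=3, y=4), (x=4, y=5), (x=8, y=5), (x=5, y=6), (x=6, y=7)
  Distance 7: (x=0, y=0), (x=1, y=1), (x=0, y=2), (x=1, y=3), (x=2, y=4), (x=3, y=5), (x=4, y=6), (x=8, y=6), (x=6, y=8)  <- goal reached here
One shortest path (7 moves): (x=6, y=1) -> (x=5, y=1) -> (x=5, y=2) -> (x=4, y=2) -> (x=3, y=2) -> (x=2, y=2) -> (x=1, y=2) -> (x=1, y=3)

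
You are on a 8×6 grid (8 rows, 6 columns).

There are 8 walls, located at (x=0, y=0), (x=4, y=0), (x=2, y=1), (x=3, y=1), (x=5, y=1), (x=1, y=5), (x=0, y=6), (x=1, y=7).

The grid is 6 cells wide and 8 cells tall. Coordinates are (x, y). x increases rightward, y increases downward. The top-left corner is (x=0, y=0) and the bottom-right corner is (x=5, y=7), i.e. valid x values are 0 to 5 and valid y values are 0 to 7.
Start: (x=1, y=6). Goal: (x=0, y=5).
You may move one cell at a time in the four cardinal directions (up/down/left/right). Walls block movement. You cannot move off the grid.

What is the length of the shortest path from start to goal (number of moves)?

Answer: Shortest path length: 6

Derivation:
BFS from (x=1, y=6) until reaching (x=0, y=5):
  Distance 0: (x=1, y=6)
  Distance 1: (x=2, y=6)
  Distance 2: (x=2, y=5), (x=3, y=6), (x=2, y=7)
  Distance 3: (x=2, y=4), (x=3, y=5), (x=4, y=6), (x=3, y=7)
  Distance 4: (x=2, y=3), (x=1, y=4), (x=3, y=4), (x=4, y=5), (x=5, y=6), (x=4, y=7)
  Distance 5: (x=2, y=2), (x=1, y=3), (x=3, y=3), (x=0, y=4), (x=4, y=4), (x=5, y=5), (x=5, y=7)
  Distance 6: (x=1, y=2), (x=3, y=2), (x=0, y=3), (x=4, y=3), (x=5, y=4), (x=0, y=5)  <- goal reached here
One shortest path (6 moves): (x=1, y=6) -> (x=2, y=6) -> (x=2, y=5) -> (x=2, y=4) -> (x=1, y=4) -> (x=0, y=4) -> (x=0, y=5)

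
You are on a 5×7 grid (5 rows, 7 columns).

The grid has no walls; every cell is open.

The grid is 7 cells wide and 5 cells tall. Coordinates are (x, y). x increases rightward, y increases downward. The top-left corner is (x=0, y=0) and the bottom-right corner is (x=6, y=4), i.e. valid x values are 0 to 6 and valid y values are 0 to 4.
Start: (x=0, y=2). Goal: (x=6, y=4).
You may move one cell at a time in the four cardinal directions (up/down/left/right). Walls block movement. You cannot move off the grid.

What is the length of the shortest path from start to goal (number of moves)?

Answer: Shortest path length: 8

Derivation:
BFS from (x=0, y=2) until reaching (x=6, y=4):
  Distance 0: (x=0, y=2)
  Distance 1: (x=0, y=1), (x=1, y=2), (x=0, y=3)
  Distance 2: (x=0, y=0), (x=1, y=1), (x=2, y=2), (x=1, y=3), (x=0, y=4)
  Distance 3: (x=1, y=0), (x=2, y=1), (x=3, y=2), (x=2, y=3), (x=1, y=4)
  Distance 4: (x=2, y=0), (x=3, y=1), (x=4, y=2), (x=3, y=3), (x=2, y=4)
  Distance 5: (x=3, y=0), (x=4, y=1), (x=5, y=2), (x=4, y=3), (x=3, y=4)
  Distance 6: (x=4, y=0), (x=5, y=1), (x=6, y=2), (x=5, y=3), (x=4, y=4)
  Distance 7: (x=5, y=0), (x=6, y=1), (x=6, y=3), (x=5, y=4)
  Distance 8: (x=6, y=0), (x=6, y=4)  <- goal reached here
One shortest path (8 moves): (x=0, y=2) -> (x=1, y=2) -> (x=2, y=2) -> (x=3, y=2) -> (x=4, y=2) -> (x=5, y=2) -> (x=6, y=2) -> (x=6, y=3) -> (x=6, y=4)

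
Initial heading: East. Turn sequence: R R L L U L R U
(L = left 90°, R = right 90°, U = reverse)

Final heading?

Answer: Final heading: East

Derivation:
Start: East
  R (right (90° clockwise)) -> South
  R (right (90° clockwise)) -> West
  L (left (90° counter-clockwise)) -> South
  L (left (90° counter-clockwise)) -> East
  U (U-turn (180°)) -> West
  L (left (90° counter-clockwise)) -> South
  R (right (90° clockwise)) -> West
  U (U-turn (180°)) -> East
Final: East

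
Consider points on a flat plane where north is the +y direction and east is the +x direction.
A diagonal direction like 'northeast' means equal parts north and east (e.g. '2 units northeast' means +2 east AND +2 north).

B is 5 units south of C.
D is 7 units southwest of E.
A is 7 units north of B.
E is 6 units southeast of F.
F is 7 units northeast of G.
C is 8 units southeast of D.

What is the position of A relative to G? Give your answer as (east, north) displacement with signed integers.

Place G at the origin (east=0, north=0).
  F is 7 units northeast of G: delta (east=+7, north=+7); F at (east=7, north=7).
  E is 6 units southeast of F: delta (east=+6, north=-6); E at (east=13, north=1).
  D is 7 units southwest of E: delta (east=-7, north=-7); D at (east=6, north=-6).
  C is 8 units southeast of D: delta (east=+8, north=-8); C at (east=14, north=-14).
  B is 5 units south of C: delta (east=+0, north=-5); B at (east=14, north=-19).
  A is 7 units north of B: delta (east=+0, north=+7); A at (east=14, north=-12).
Therefore A relative to G: (east=14, north=-12).

Answer: A is at (east=14, north=-12) relative to G.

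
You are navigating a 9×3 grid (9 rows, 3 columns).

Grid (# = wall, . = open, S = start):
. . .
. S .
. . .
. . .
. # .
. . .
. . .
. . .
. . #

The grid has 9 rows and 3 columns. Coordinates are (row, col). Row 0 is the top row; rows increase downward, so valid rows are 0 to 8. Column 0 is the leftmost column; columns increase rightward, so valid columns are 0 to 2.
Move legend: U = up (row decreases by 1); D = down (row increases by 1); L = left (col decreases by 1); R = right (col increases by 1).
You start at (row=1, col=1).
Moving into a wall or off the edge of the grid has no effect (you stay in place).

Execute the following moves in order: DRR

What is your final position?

Start: (row=1, col=1)
  D (down): (row=1, col=1) -> (row=2, col=1)
  R (right): (row=2, col=1) -> (row=2, col=2)
  R (right): blocked, stay at (row=2, col=2)
Final: (row=2, col=2)

Answer: Final position: (row=2, col=2)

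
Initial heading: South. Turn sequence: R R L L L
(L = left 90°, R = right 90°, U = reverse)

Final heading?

Answer: Final heading: East

Derivation:
Start: South
  R (right (90° clockwise)) -> West
  R (right (90° clockwise)) -> North
  L (left (90° counter-clockwise)) -> West
  L (left (90° counter-clockwise)) -> South
  L (left (90° counter-clockwise)) -> East
Final: East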